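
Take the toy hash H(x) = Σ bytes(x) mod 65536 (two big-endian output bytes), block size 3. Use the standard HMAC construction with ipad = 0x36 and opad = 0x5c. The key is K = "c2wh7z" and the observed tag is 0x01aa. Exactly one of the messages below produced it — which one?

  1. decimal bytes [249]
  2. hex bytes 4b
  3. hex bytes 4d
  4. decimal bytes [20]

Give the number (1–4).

1

Key "c2wh7z" = 63 32 77 68 37 7a is 6 bytes > B = 3, so hash it first: H(key) = 02 25, then zero-pad to 3 bytes: K' = 02 25 00.
K' ⊕ ipad = 34 13 36; K' ⊕ opad = 5e 79 5c.
m1: inner = H(34 13 36 f9) = 01 76; tag = H(5e 79 5c 01 76) = 01aa ← matches
m2: inner = H(34 13 36 4b) = 00 c8; tag = H(5e 79 5c 00 c8) = 01fb
m3: inner = H(34 13 36 4d) = 00 ca; tag = H(5e 79 5c 00 ca) = 01fd
m4: inner = H(34 13 36 14) = 00 91; tag = H(5e 79 5c 00 91) = 01c4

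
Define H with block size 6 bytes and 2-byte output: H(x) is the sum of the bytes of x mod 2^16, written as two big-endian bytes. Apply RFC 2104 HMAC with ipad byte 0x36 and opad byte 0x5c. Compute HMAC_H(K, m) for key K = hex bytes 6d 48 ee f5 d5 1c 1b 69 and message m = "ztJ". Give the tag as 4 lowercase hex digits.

0298

Key hex bytes 6d 48 ee f5 d5 1c 1b 69 is 8 bytes > B = 6, so hash it first: H(key) = 04 0d, then zero-pad to 6 bytes: K' = 04 0d 00 00 00 00.
K' ⊕ ipad = 32 3b 36 36 36 36.  K' ⊕ opad = 58 51 5c 5c 5c 5c.
Inner input = (K'⊕ipad) ∥ m = 32 3b 36 36 36 36 ∥ 7a 74 4a.
Inner hash: sum = 50+59+54+54+54+54+122+116+74 = 637 → 02 7d.
Outer input = (K'⊕opad) ∥ inner = 58 51 5c 5c 5c 5c ∥ 02 7d.
Outer hash (tag): sum = 88+81+92+92+92+92+2+125 = 664 → 02 98.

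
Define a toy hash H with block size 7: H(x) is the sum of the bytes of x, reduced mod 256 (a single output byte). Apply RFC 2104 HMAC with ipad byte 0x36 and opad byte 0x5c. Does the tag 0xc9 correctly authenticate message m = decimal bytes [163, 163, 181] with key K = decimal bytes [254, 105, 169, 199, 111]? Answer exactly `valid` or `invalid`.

valid

Key decimal bytes [254, 105, 169, 199, 111] = fe 69 a9 c7 6f is 5 bytes ≤ B = 7; zero-pad to 7 bytes: K' = fe 69 a9 c7 6f 00 00.
K' ⊕ ipad = c8 5f 9f f1 59 36 36; K' ⊕ opad = a2 35 f5 9b 33 5c 5c.
Inner hash: sum = 200+95+159+241+89+54+54+163+163+181 = 1399; mod 256 = 119 → 77.
Outer hash (recomputed tag): sum = 162+53+245+155+51+92+92+119 = 969; mod 256 = 201 → c9.
Recomputed tag = c9; claimed = c9 → match.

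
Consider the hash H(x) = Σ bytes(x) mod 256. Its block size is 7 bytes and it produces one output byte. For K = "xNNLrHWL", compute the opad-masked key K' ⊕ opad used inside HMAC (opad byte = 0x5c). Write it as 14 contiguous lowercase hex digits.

e15c5c5c5c5c5c

Key "xNNLrHWL" = 78 4e 4e 4c 72 48 57 4c is 8 bytes > B = 7, so hash it first: H(key) = bd, then zero-pad to 7 bytes: K' = bd 00 00 00 00 00 00.
XOR each byte with 0x5c: bd⊕5c=e1, 00⊕5c=5c, 00⊕5c=5c, 00⊕5c=5c, 00⊕5c=5c, 00⊕5c=5c, 00⊕5c=5c.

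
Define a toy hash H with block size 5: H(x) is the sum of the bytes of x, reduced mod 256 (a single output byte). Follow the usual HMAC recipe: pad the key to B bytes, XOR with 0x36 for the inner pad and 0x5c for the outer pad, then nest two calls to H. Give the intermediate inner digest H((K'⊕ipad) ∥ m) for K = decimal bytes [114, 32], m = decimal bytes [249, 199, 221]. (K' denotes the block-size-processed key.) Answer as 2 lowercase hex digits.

Key decimal bytes [114, 32] = 72 20 is 2 bytes ≤ B = 5; zero-pad to 5 bytes: K' = 72 20 00 00 00.
K' ⊕ ipad = 44 16 36 36 36.
Inner input = 44 16 36 36 36 ∥ f9 c7 dd.
Inner hash: sum = 68+22+54+54+54+249+199+221 = 921; mod 256 = 153 → 99.

99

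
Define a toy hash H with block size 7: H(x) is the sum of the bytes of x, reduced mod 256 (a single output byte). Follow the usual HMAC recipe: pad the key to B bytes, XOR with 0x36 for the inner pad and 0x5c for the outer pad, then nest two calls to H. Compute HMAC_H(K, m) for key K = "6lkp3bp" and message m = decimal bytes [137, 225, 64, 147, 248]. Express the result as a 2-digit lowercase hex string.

a7

Key "6lkp3bp" = 36 6c 6b 70 33 62 70 is exactly B = 7 bytes: K' = 36 6c 6b 70 33 62 70.
K' ⊕ ipad = 00 5a 5d 46 05 54 46.  K' ⊕ opad = 6a 30 37 2c 6f 3e 2c.
Inner input = (K'⊕ipad) ∥ m = 00 5a 5d 46 05 54 46 ∥ 89 e1 40 93 f8.
Inner hash: sum = 0+90+93+70+5+84+70+137+225+64+147+248 = 1233; mod 256 = 209 → d1.
Outer input = (K'⊕opad) ∥ inner = 6a 30 37 2c 6f 3e 2c ∥ d1.
Outer hash (tag): sum = 106+48+55+44+111+62+44+209 = 679; mod 256 = 167 → a7.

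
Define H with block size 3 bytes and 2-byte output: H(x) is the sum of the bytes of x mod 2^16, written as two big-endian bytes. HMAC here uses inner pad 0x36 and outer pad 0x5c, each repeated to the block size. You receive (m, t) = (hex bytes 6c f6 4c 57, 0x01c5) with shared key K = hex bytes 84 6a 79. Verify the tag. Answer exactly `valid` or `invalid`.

Key hex bytes 84 6a 79 is exactly B = 3 bytes: K' = 84 6a 79.
K' ⊕ ipad = b2 5c 4f; K' ⊕ opad = d8 36 25.
Inner hash: sum = 178+92+79+108+246+76+87 = 866 → 03 62.
Outer hash (recomputed tag): sum = 216+54+37+3+98 = 408 → 01 98.
Recomputed tag = 0198; claimed = 01c5 → mismatch.

invalid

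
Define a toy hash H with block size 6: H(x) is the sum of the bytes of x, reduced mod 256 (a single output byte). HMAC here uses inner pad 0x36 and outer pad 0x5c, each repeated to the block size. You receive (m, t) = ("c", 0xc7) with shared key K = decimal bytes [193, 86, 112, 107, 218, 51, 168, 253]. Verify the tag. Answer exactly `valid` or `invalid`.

valid

Key decimal bytes [193, 86, 112, 107, 218, 51, 168, 253] = c1 56 70 6b da 33 a8 fd is 8 bytes > B = 6, so hash it first: H(key) = a4, then zero-pad to 6 bytes: K' = a4 00 00 00 00 00.
K' ⊕ ipad = 92 36 36 36 36 36; K' ⊕ opad = f8 5c 5c 5c 5c 5c.
Inner hash: sum = 146+54+54+54+54+54+99 = 515; mod 256 = 3 → 03.
Outer hash (recomputed tag): sum = 248+92+92+92+92+92+3 = 711; mod 256 = 199 → c7.
Recomputed tag = c7; claimed = c7 → match.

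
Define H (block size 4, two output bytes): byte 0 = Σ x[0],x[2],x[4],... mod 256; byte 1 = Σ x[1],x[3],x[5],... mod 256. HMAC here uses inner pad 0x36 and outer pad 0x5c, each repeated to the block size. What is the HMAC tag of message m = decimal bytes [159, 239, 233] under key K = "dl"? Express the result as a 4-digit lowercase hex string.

a40b

Key "dl" = 64 6c is 2 bytes ≤ B = 4; zero-pad to 4 bytes: K' = 64 6c 00 00.
K' ⊕ ipad = 52 5a 36 36.  K' ⊕ opad = 38 30 5c 5c.
Inner input = (K'⊕ipad) ∥ m = 52 5a 36 36 ∥ 9f ef e9.
Inner hash: even-index sum = 528 mod 256 = 16; odd-index sum = 383 mod 256 = 127 → 10 7f.
Outer input = (K'⊕opad) ∥ inner = 38 30 5c 5c ∥ 10 7f.
Outer hash (tag): even-index sum = 164 mod 256 = 164; odd-index sum = 267 mod 256 = 11 → a4 0b.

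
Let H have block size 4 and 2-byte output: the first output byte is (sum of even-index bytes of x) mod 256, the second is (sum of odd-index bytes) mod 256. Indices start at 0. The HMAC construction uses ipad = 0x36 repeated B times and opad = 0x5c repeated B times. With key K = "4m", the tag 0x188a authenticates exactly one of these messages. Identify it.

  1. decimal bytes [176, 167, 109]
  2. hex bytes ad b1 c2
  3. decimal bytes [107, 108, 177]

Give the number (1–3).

3

Key "4m" = 34 6d is 2 bytes ≤ B = 4; zero-pad to 4 bytes: K' = 34 6d 00 00.
K' ⊕ ipad = 02 5b 36 36; K' ⊕ opad = 68 31 5c 5c.
m1: inner = H(02 5b 36 36 b0 a7 6d) = 55 38; tag = H(68 31 5c 5c 55 38) = 19c5
m2: inner = H(02 5b 36 36 ad b1 c2) = a7 42; tag = H(68 31 5c 5c a7 42) = 6bcf
m3: inner = H(02 5b 36 36 6b 6c b1) = 54 fd; tag = H(68 31 5c 5c 54 fd) = 188a ← matches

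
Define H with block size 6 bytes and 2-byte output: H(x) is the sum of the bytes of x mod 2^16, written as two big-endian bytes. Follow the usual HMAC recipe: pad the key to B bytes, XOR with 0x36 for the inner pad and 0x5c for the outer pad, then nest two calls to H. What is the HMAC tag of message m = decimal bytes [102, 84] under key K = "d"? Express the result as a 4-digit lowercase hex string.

Key "d" = 64 is 1 byte ≤ B = 6; zero-pad to 6 bytes: K' = 64 00 00 00 00 00.
K' ⊕ ipad = 52 36 36 36 36 36.  K' ⊕ opad = 38 5c 5c 5c 5c 5c.
Inner input = (K'⊕ipad) ∥ m = 52 36 36 36 36 36 ∥ 66 54.
Inner hash: sum = 82+54+54+54+54+54+102+84 = 538 → 02 1a.
Outer input = (K'⊕opad) ∥ inner = 38 5c 5c 5c 5c 5c ∥ 02 1a.
Outer hash (tag): sum = 56+92+92+92+92+92+2+26 = 544 → 02 20.

0220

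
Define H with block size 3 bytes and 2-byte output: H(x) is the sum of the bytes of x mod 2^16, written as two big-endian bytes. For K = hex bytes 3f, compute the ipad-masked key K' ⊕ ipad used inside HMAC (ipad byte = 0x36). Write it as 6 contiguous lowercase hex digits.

Key hex bytes 3f is 1 byte ≤ B = 3; zero-pad to 3 bytes: K' = 3f 00 00.
XOR each byte with 0x36: 3f⊕36=09, 00⊕36=36, 00⊕36=36.

093636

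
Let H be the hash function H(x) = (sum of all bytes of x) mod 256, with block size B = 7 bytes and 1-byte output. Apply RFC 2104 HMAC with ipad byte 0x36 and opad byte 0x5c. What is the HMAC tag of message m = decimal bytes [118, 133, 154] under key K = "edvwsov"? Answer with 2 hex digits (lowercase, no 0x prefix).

Key "edvwsov" = 65 64 76 77 73 6f 76 is exactly B = 7 bytes: K' = 65 64 76 77 73 6f 76.
K' ⊕ ipad = 53 52 40 41 45 59 40.  K' ⊕ opad = 39 38 2a 2b 2f 33 2a.
Inner input = (K'⊕ipad) ∥ m = 53 52 40 41 45 59 40 ∥ 76 85 9a.
Inner hash: sum = 83+82+64+65+69+89+64+118+133+154 = 921; mod 256 = 153 → 99.
Outer input = (K'⊕opad) ∥ inner = 39 38 2a 2b 2f 33 2a ∥ 99.
Outer hash (tag): sum = 57+56+42+43+47+51+42+153 = 491; mod 256 = 235 → eb.

eb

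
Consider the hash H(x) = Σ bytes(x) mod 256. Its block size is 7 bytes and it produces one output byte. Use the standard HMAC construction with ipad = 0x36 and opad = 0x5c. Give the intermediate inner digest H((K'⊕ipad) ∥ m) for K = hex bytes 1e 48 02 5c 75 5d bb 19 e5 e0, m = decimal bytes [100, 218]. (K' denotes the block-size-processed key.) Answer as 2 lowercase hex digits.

Key hex bytes 1e 48 02 5c 75 5d bb 19 e5 e0 is 10 bytes > B = 7, so hash it first: H(key) = 2f, then zero-pad to 7 bytes: K' = 2f 00 00 00 00 00 00.
K' ⊕ ipad = 19 36 36 36 36 36 36.
Inner input = 19 36 36 36 36 36 36 ∥ 64 da.
Inner hash: sum = 25+54+54+54+54+54+54+100+218 = 667; mod 256 = 155 → 9b.

9b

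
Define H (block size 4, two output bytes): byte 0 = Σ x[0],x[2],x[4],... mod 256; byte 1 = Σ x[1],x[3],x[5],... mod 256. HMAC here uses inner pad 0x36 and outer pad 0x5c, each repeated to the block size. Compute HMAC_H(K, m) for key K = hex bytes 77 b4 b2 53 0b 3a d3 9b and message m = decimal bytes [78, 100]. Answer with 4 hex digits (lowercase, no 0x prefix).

6c60

Key hex bytes 77 b4 b2 53 0b 3a d3 9b is 8 bytes > B = 4, so hash it first: H(key) = 07 dc, then zero-pad to 4 bytes: K' = 07 dc 00 00.
K' ⊕ ipad = 31 ea 36 36.  K' ⊕ opad = 5b 80 5c 5c.
Inner input = (K'⊕ipad) ∥ m = 31 ea 36 36 ∥ 4e 64.
Inner hash: even-index sum = 181 mod 256 = 181; odd-index sum = 388 mod 256 = 132 → b5 84.
Outer input = (K'⊕opad) ∥ inner = 5b 80 5c 5c ∥ b5 84.
Outer hash (tag): even-index sum = 364 mod 256 = 108; odd-index sum = 352 mod 256 = 96 → 6c 60.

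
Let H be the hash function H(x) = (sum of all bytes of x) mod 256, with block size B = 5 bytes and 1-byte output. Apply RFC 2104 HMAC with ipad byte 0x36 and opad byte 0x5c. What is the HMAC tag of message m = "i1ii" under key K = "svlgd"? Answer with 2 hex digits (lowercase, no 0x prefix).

Key "svlgd" = 73 76 6c 67 64 is exactly B = 5 bytes: K' = 73 76 6c 67 64.
K' ⊕ ipad = 45 40 5a 51 52.  K' ⊕ opad = 2f 2a 30 3b 38.
Inner input = (K'⊕ipad) ∥ m = 45 40 5a 51 52 ∥ 69 31 69 69.
Inner hash: sum = 69+64+90+81+82+105+49+105+105 = 750; mod 256 = 238 → ee.
Outer input = (K'⊕opad) ∥ inner = 2f 2a 30 3b 38 ∥ ee.
Outer hash (tag): sum = 47+42+48+59+56+238 = 490; mod 256 = 234 → ea.

ea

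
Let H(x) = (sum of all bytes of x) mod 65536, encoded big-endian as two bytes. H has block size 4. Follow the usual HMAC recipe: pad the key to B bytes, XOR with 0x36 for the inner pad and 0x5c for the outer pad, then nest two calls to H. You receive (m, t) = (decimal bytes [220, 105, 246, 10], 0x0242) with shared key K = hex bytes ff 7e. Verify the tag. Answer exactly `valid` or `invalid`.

valid

Key hex bytes ff 7e is 2 bytes ≤ B = 4; zero-pad to 4 bytes: K' = ff 7e 00 00.
K' ⊕ ipad = c9 48 36 36; K' ⊕ opad = a3 22 5c 5c.
Inner hash: sum = 201+72+54+54+220+105+246+10 = 962 → 03 c2.
Outer hash (recomputed tag): sum = 163+34+92+92+3+194 = 578 → 02 42.
Recomputed tag = 0242; claimed = 0242 → match.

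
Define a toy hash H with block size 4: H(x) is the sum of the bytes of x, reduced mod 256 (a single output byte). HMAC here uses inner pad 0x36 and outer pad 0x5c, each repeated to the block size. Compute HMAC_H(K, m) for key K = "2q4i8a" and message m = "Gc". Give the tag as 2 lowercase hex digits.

d4

Key "2q4i8a" = 32 71 34 69 38 61 is 6 bytes > B = 4, so hash it first: H(key) = d9, then zero-pad to 4 bytes: K' = d9 00 00 00.
K' ⊕ ipad = ef 36 36 36.  K' ⊕ opad = 85 5c 5c 5c.
Inner input = (K'⊕ipad) ∥ m = ef 36 36 36 ∥ 47 63.
Inner hash: sum = 239+54+54+54+71+99 = 571; mod 256 = 59 → 3b.
Outer input = (K'⊕opad) ∥ inner = 85 5c 5c 5c ∥ 3b.
Outer hash (tag): sum = 133+92+92+92+59 = 468; mod 256 = 212 → d4.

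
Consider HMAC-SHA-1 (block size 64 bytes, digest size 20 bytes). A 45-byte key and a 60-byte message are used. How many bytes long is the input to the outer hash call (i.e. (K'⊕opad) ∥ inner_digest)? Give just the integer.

Key is 45 ≤ 64 bytes, zero-padded: |K'| = 64.
Outer input = (K'⊕opad) ∥ H(inner) → 64 + 20 = 84 bytes.

84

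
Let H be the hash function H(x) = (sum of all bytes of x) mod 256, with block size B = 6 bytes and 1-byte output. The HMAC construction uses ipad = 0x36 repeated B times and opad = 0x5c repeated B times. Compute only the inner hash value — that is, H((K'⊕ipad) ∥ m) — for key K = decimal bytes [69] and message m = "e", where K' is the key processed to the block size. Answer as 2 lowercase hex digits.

e6

Key decimal bytes [69] = 45 is 1 byte ≤ B = 6; zero-pad to 6 bytes: K' = 45 00 00 00 00 00.
K' ⊕ ipad = 73 36 36 36 36 36.
Inner input = 73 36 36 36 36 36 ∥ 65.
Inner hash: sum = 115+54+54+54+54+54+101 = 486; mod 256 = 230 → e6.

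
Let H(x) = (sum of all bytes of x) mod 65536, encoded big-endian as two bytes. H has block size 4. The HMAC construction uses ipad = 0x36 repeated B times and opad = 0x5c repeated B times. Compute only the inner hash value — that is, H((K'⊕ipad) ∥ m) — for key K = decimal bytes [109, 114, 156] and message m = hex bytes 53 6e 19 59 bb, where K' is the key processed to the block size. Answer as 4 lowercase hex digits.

036d

Key decimal bytes [109, 114, 156] = 6d 72 9c is 3 bytes ≤ B = 4; zero-pad to 4 bytes: K' = 6d 72 9c 00.
K' ⊕ ipad = 5b 44 aa 36.
Inner input = 5b 44 aa 36 ∥ 53 6e 19 59 bb.
Inner hash: sum = 91+68+170+54+83+110+25+89+187 = 877 → 03 6d.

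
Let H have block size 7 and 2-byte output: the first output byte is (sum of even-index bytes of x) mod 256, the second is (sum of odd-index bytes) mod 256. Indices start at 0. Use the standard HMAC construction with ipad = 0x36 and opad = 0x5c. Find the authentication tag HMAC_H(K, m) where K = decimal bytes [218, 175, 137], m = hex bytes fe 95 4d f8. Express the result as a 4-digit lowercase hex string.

634f

Key decimal bytes [218, 175, 137] = da af 89 is 3 bytes ≤ B = 7; zero-pad to 7 bytes: K' = da af 89 00 00 00 00.
K' ⊕ ipad = ec 99 bf 36 36 36 36.  K' ⊕ opad = 86 f3 d5 5c 5c 5c 5c.
Inner input = (K'⊕ipad) ∥ m = ec 99 bf 36 36 36 36 ∥ fe 95 4d f8.
Inner hash: even-index sum = 932 mod 256 = 164; odd-index sum = 592 mod 256 = 80 → a4 50.
Outer input = (K'⊕opad) ∥ inner = 86 f3 d5 5c 5c 5c 5c ∥ a4 50.
Outer hash (tag): even-index sum = 611 mod 256 = 99; odd-index sum = 591 mod 256 = 79 → 63 4f.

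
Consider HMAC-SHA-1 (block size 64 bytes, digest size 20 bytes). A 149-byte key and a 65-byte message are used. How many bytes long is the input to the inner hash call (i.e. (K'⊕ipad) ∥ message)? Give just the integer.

Key is 149 > 64 bytes, so it is hashed to 20 bytes then zero-padded to 64: |K'| = 64.
Inner input = (K'⊕ipad) ∥ m → 64 + 65 = 129 bytes.

129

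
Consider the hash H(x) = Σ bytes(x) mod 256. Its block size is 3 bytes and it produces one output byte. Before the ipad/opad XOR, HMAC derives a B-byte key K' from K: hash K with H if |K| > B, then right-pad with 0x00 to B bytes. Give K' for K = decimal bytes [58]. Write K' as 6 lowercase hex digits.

3a0000

Key decimal bytes [58] = 3a is 1 byte ≤ B = 3; zero-pad to 3 bytes: K' = 3a 00 00.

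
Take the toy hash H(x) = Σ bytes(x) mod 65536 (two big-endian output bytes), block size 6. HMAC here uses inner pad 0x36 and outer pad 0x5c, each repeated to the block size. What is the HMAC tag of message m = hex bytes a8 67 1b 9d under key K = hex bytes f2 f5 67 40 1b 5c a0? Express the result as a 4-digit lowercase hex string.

0332

Key hex bytes f2 f5 67 40 1b 5c a0 is 7 bytes > B = 6, so hash it first: H(key) = 03 a5, then zero-pad to 6 bytes: K' = 03 a5 00 00 00 00.
K' ⊕ ipad = 35 93 36 36 36 36.  K' ⊕ opad = 5f f9 5c 5c 5c 5c.
Inner input = (K'⊕ipad) ∥ m = 35 93 36 36 36 36 ∥ a8 67 1b 9d.
Inner hash: sum = 53+147+54+54+54+54+168+103+27+157 = 871 → 03 67.
Outer input = (K'⊕opad) ∥ inner = 5f f9 5c 5c 5c 5c ∥ 03 67.
Outer hash (tag): sum = 95+249+92+92+92+92+3+103 = 818 → 03 32.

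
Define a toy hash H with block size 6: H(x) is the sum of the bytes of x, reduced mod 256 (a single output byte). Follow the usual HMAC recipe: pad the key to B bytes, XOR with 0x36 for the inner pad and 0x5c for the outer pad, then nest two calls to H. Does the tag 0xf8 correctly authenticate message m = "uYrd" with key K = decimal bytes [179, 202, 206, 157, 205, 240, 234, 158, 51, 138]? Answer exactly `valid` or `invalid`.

invalid

Key decimal bytes [179, 202, 206, 157, 205, 240, 234, 158, 51, 138] = b3 ca ce 9d cd f0 ea 9e 33 8a is 10 bytes > B = 6, so hash it first: H(key) = ea, then zero-pad to 6 bytes: K' = ea 00 00 00 00 00.
K' ⊕ ipad = dc 36 36 36 36 36; K' ⊕ opad = b6 5c 5c 5c 5c 5c.
Inner hash: sum = 220+54+54+54+54+54+117+89+114+100 = 910; mod 256 = 142 → 8e.
Outer hash (recomputed tag): sum = 182+92+92+92+92+92+142 = 784; mod 256 = 16 → 10.
Recomputed tag = 10; claimed = f8 → mismatch.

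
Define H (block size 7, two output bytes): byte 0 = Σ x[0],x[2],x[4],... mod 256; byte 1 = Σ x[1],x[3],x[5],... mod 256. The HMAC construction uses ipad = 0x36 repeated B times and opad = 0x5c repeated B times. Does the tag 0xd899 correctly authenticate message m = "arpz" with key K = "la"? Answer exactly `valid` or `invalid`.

Key "la" = 6c 61 is 2 bytes ≤ B = 7; zero-pad to 7 bytes: K' = 6c 61 00 00 00 00 00.
K' ⊕ ipad = 5a 57 36 36 36 36 36; K' ⊕ opad = 30 3d 5c 5c 5c 5c 5c.
Inner hash: even-index sum = 488 mod 256 = 232; odd-index sum = 404 mod 256 = 148 → e8 94.
Outer hash (recomputed tag): even-index sum = 472 mod 256 = 216; odd-index sum = 477 mod 256 = 221 → d8 dd.
Recomputed tag = d8dd; claimed = d899 → mismatch.

invalid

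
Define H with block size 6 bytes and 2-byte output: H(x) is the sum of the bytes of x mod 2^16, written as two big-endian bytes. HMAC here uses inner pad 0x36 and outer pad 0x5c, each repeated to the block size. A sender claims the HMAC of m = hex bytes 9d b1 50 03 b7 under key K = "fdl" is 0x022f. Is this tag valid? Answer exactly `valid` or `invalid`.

Key "fdl" = 66 64 6c is 3 bytes ≤ B = 6; zero-pad to 6 bytes: K' = 66 64 6c 00 00 00.
K' ⊕ ipad = 50 52 5a 36 36 36; K' ⊕ opad = 3a 38 30 5c 5c 5c.
Inner hash: sum = 80+82+90+54+54+54+157+177+80+3+183 = 1014 → 03 f6.
Outer hash (recomputed tag): sum = 58+56+48+92+92+92+3+246 = 687 → 02 af.
Recomputed tag = 02af; claimed = 022f → mismatch.

invalid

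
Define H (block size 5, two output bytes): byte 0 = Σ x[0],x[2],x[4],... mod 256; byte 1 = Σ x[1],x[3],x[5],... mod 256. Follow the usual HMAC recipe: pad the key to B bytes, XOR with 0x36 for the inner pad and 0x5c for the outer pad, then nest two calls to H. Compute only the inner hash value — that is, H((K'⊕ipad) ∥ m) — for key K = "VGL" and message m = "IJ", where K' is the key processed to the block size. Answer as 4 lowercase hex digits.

5af0

Key "VGL" = 56 47 4c is 3 bytes ≤ B = 5; zero-pad to 5 bytes: K' = 56 47 4c 00 00.
K' ⊕ ipad = 60 71 7a 36 36.
Inner input = 60 71 7a 36 36 ∥ 49 4a.
Inner hash: even-index sum = 346 mod 256 = 90; odd-index sum = 240 mod 256 = 240 → 5a f0.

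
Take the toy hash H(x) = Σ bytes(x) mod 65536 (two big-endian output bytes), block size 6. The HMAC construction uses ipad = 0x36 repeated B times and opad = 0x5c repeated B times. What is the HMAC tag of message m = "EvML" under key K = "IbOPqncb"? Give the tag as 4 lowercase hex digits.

Key "IbOPqncb" = 49 62 4f 50 71 6e 63 62 is 8 bytes > B = 6, so hash it first: H(key) = 02 ee, then zero-pad to 6 bytes: K' = 02 ee 00 00 00 00.
K' ⊕ ipad = 34 d8 36 36 36 36.  K' ⊕ opad = 5e b2 5c 5c 5c 5c.
Inner input = (K'⊕ipad) ∥ m = 34 d8 36 36 36 36 ∥ 45 76 4d 4c.
Inner hash: sum = 52+216+54+54+54+54+69+118+77+76 = 824 → 03 38.
Outer input = (K'⊕opad) ∥ inner = 5e b2 5c 5c 5c 5c ∥ 03 38.
Outer hash (tag): sum = 94+178+92+92+92+92+3+56 = 699 → 02 bb.

02bb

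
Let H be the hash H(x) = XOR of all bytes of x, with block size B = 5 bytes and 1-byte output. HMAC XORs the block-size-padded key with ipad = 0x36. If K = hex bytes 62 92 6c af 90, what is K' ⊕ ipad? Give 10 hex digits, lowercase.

54a45a99a6

Key hex bytes 62 92 6c af 90 is exactly B = 5 bytes: K' = 62 92 6c af 90.
XOR each byte with 0x36: 62⊕36=54, 92⊕36=a4, 6c⊕36=5a, af⊕36=99, 90⊕36=a6.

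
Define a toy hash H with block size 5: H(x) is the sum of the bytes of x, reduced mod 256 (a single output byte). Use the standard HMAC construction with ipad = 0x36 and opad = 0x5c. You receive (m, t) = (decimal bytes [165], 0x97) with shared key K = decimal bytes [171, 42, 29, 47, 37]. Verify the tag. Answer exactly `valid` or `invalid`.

invalid

Key decimal bytes [171, 42, 29, 47, 37] = ab 2a 1d 2f 25 is exactly B = 5 bytes: K' = ab 2a 1d 2f 25.
K' ⊕ ipad = 9d 1c 2b 19 13; K' ⊕ opad = f7 76 41 73 79.
Inner hash: sum = 157+28+43+25+19+165 = 437; mod 256 = 181 → b5.
Outer hash (recomputed tag): sum = 247+118+65+115+121+181 = 847; mod 256 = 79 → 4f.
Recomputed tag = 4f; claimed = 97 → mismatch.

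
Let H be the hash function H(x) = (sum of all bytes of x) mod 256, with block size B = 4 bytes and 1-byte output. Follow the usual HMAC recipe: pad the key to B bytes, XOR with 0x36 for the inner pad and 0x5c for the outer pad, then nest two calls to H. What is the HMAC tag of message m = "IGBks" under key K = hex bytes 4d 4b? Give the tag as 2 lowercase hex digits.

Key hex bytes 4d 4b is 2 bytes ≤ B = 4; zero-pad to 4 bytes: K' = 4d 4b 00 00.
K' ⊕ ipad = 7b 7d 36 36.  K' ⊕ opad = 11 17 5c 5c.
Inner input = (K'⊕ipad) ∥ m = 7b 7d 36 36 ∥ 49 47 42 6b 73.
Inner hash: sum = 123+125+54+54+73+71+66+107+115 = 788; mod 256 = 20 → 14.
Outer input = (K'⊕opad) ∥ inner = 11 17 5c 5c ∥ 14.
Outer hash (tag): sum = 17+23+92+92+20 = 244 → f4.

f4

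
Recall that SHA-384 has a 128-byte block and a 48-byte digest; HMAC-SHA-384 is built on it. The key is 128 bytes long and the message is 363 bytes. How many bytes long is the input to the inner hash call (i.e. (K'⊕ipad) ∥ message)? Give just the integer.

491

Key is 128 ≤ 128 bytes, zero-padded: |K'| = 128.
Inner input = (K'⊕ipad) ∥ m → 128 + 363 = 491 bytes.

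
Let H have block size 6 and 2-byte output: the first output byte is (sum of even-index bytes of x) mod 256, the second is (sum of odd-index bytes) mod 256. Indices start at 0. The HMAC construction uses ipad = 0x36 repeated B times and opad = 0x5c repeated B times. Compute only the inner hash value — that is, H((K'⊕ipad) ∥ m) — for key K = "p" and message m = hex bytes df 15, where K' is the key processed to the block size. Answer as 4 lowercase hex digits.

91b7

Key "p" = 70 is 1 byte ≤ B = 6; zero-pad to 6 bytes: K' = 70 00 00 00 00 00.
K' ⊕ ipad = 46 36 36 36 36 36.
Inner input = 46 36 36 36 36 36 ∥ df 15.
Inner hash: even-index sum = 401 mod 256 = 145; odd-index sum = 183 mod 256 = 183 → 91 b7.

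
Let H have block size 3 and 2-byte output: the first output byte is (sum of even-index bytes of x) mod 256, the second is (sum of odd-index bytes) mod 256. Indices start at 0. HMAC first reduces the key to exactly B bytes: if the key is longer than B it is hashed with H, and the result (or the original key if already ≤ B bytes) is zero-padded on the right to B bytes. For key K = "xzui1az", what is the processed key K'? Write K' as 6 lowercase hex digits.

|K| = 7 > B = 3, so first hash the key.
H(K): even-index sum = 408 mod 256 = 152; odd-index sum = 324 mod 256 = 68 → 98 44.
Zero-pad H(K) = 98 44 to 3 bytes: K' = 98 44 00.

984400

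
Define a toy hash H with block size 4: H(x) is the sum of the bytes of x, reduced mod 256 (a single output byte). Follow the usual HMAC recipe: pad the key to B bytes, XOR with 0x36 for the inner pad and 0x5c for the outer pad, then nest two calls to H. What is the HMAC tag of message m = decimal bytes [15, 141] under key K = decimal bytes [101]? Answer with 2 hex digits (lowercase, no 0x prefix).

de

Key decimal bytes [101] = 65 is 1 byte ≤ B = 4; zero-pad to 4 bytes: K' = 65 00 00 00.
K' ⊕ ipad = 53 36 36 36.  K' ⊕ opad = 39 5c 5c 5c.
Inner input = (K'⊕ipad) ∥ m = 53 36 36 36 ∥ 0f 8d.
Inner hash: sum = 83+54+54+54+15+141 = 401; mod 256 = 145 → 91.
Outer input = (K'⊕opad) ∥ inner = 39 5c 5c 5c ∥ 91.
Outer hash (tag): sum = 57+92+92+92+145 = 478; mod 256 = 222 → de.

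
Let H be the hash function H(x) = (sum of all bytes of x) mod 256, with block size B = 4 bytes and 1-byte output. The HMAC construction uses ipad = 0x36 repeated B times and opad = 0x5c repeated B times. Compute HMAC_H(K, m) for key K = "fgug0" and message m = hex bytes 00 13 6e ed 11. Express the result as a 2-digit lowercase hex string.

Key "fgug0" = 66 67 75 67 30 is 5 bytes > B = 4, so hash it first: H(key) = d9, then zero-pad to 4 bytes: K' = d9 00 00 00.
K' ⊕ ipad = ef 36 36 36.  K' ⊕ opad = 85 5c 5c 5c.
Inner input = (K'⊕ipad) ∥ m = ef 36 36 36 ∥ 00 13 6e ed 11.
Inner hash: sum = 239+54+54+54+0+19+110+237+17 = 784; mod 256 = 16 → 10.
Outer input = (K'⊕opad) ∥ inner = 85 5c 5c 5c ∥ 10.
Outer hash (tag): sum = 133+92+92+92+16 = 425; mod 256 = 169 → a9.

a9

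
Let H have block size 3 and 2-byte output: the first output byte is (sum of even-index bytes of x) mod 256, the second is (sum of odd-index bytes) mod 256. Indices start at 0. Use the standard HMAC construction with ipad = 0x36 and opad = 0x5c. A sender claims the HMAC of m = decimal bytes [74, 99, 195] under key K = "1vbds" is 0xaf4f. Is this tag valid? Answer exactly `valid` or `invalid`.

valid

Key "1vbds" = 31 76 62 64 73 is 5 bytes > B = 3, so hash it first: H(key) = 06 da, then zero-pad to 3 bytes: K' = 06 da 00.
K' ⊕ ipad = 30 ec 36; K' ⊕ opad = 5a 86 5c.
Inner hash: even-index sum = 201 mod 256 = 201; odd-index sum = 505 mod 256 = 249 → c9 f9.
Outer hash (recomputed tag): even-index sum = 431 mod 256 = 175; odd-index sum = 335 mod 256 = 79 → af 4f.
Recomputed tag = af4f; claimed = af4f → match.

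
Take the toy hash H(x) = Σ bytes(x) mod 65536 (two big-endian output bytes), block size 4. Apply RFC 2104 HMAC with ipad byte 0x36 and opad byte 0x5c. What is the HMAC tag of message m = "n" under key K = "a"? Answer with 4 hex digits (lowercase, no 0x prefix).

01b9

Key "a" = 61 is 1 byte ≤ B = 4; zero-pad to 4 bytes: K' = 61 00 00 00.
K' ⊕ ipad = 57 36 36 36.  K' ⊕ opad = 3d 5c 5c 5c.
Inner input = (K'⊕ipad) ∥ m = 57 36 36 36 ∥ 6e.
Inner hash: sum = 87+54+54+54+110 = 359 → 01 67.
Outer input = (K'⊕opad) ∥ inner = 3d 5c 5c 5c ∥ 01 67.
Outer hash (tag): sum = 61+92+92+92+1+103 = 441 → 01 b9.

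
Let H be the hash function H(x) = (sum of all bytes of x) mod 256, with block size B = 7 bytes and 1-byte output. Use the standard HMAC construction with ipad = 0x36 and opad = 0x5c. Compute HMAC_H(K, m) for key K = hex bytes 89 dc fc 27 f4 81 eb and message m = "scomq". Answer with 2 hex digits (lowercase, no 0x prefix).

Key hex bytes 89 dc fc 27 f4 81 eb is exactly B = 7 bytes: K' = 89 dc fc 27 f4 81 eb.
K' ⊕ ipad = bf ea ca 11 c2 b7 dd.  K' ⊕ opad = d5 80 a0 7b a8 dd b7.
Inner input = (K'⊕ipad) ∥ m = bf ea ca 11 c2 b7 dd ∥ 73 63 6f 6d 71.
Inner hash: sum = 191+234+202+17+194+183+221+115+99+111+109+113 = 1789; mod 256 = 253 → fd.
Outer input = (K'⊕opad) ∥ inner = d5 80 a0 7b a8 dd b7 ∥ fd.
Outer hash (tag): sum = 213+128+160+123+168+221+183+253 = 1449; mod 256 = 169 → a9.

a9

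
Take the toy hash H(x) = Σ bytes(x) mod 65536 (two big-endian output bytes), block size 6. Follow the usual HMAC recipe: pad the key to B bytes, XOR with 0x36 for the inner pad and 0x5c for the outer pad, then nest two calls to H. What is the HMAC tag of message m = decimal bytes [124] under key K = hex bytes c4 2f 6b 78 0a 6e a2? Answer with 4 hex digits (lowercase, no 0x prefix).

02ca

Key hex bytes c4 2f 6b 78 0a 6e a2 is 7 bytes > B = 6, so hash it first: H(key) = 02 f0, then zero-pad to 6 bytes: K' = 02 f0 00 00 00 00.
K' ⊕ ipad = 34 c6 36 36 36 36.  K' ⊕ opad = 5e ac 5c 5c 5c 5c.
Inner input = (K'⊕ipad) ∥ m = 34 c6 36 36 36 36 ∥ 7c.
Inner hash: sum = 52+198+54+54+54+54+124 = 590 → 02 4e.
Outer input = (K'⊕opad) ∥ inner = 5e ac 5c 5c 5c 5c ∥ 02 4e.
Outer hash (tag): sum = 94+172+92+92+92+92+2+78 = 714 → 02 ca.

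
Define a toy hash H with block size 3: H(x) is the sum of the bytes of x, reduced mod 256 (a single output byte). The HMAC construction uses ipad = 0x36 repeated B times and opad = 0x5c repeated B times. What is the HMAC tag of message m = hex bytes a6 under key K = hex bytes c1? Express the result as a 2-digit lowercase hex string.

5e

Key hex bytes c1 is 1 byte ≤ B = 3; zero-pad to 3 bytes: K' = c1 00 00.
K' ⊕ ipad = f7 36 36.  K' ⊕ opad = 9d 5c 5c.
Inner input = (K'⊕ipad) ∥ m = f7 36 36 ∥ a6.
Inner hash: sum = 247+54+54+166 = 521; mod 256 = 9 → 09.
Outer input = (K'⊕opad) ∥ inner = 9d 5c 5c ∥ 09.
Outer hash (tag): sum = 157+92+92+9 = 350; mod 256 = 94 → 5e.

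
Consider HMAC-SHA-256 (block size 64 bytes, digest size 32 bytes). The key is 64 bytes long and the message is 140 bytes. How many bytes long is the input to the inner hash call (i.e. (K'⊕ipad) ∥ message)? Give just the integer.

Key is 64 ≤ 64 bytes, zero-padded: |K'| = 64.
Inner input = (K'⊕ipad) ∥ m → 64 + 140 = 204 bytes.

204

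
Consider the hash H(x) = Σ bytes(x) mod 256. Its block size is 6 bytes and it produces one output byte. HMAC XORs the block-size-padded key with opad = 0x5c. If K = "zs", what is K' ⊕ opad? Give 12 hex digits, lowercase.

Key "zs" = 7a 73 is 2 bytes ≤ B = 6; zero-pad to 6 bytes: K' = 7a 73 00 00 00 00.
XOR each byte with 0x5c: 7a⊕5c=26, 73⊕5c=2f, 00⊕5c=5c, 00⊕5c=5c, 00⊕5c=5c, 00⊕5c=5c.

262f5c5c5c5c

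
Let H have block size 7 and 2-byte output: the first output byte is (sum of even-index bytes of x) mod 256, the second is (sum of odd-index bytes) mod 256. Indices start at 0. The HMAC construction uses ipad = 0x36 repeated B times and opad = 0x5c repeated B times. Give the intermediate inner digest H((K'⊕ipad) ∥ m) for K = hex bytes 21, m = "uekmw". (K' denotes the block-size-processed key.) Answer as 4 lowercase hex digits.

8bf9

Key hex bytes 21 is 1 byte ≤ B = 7; zero-pad to 7 bytes: K' = 21 00 00 00 00 00 00.
K' ⊕ ipad = 17 36 36 36 36 36 36.
Inner input = 17 36 36 36 36 36 36 ∥ 75 65 6b 6d 77.
Inner hash: even-index sum = 395 mod 256 = 139; odd-index sum = 505 mod 256 = 249 → 8b f9.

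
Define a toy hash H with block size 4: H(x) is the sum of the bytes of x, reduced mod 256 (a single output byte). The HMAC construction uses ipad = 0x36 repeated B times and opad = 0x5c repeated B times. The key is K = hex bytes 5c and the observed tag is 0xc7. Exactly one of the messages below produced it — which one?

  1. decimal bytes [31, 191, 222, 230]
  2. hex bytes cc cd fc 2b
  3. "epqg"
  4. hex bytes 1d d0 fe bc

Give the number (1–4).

4

Key hex bytes 5c is 1 byte ≤ B = 4; zero-pad to 4 bytes: K' = 5c 00 00 00.
K' ⊕ ipad = 6a 36 36 36; K' ⊕ opad = 00 5c 5c 5c.
m1: inner = H(6a 36 36 36 1f bf de e6) = ae; tag = H(00 5c 5c 5c ae) = c2
m2: inner = H(6a 36 36 36 cc cd fc 2b) = cc; tag = H(00 5c 5c 5c cc) = e0
m3: inner = H(6a 36 36 36 65 70 71 67) = b9; tag = H(00 5c 5c 5c b9) = cd
m4: inner = H(6a 36 36 36 1d d0 fe bc) = b3; tag = H(00 5c 5c 5c b3) = c7 ← matches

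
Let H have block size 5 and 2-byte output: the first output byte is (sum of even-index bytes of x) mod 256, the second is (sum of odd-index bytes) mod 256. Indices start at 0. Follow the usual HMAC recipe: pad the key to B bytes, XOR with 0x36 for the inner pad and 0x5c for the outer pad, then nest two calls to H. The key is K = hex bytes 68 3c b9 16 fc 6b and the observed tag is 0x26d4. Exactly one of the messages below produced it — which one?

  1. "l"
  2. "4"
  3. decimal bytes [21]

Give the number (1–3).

1

Key hex bytes 68 3c b9 16 fc 6b is 6 bytes > B = 5, so hash it first: H(key) = 1d bd, then zero-pad to 5 bytes: K' = 1d bd 00 00 00.
K' ⊕ ipad = 2b 8b 36 36 36; K' ⊕ opad = 41 e1 5c 5c 5c.
m1: inner = H(2b 8b 36 36 36 6c) = 97 2d; tag = H(41 e1 5c 5c 5c 97 2d) = 26d4 ← matches
m2: inner = H(2b 8b 36 36 36 34) = 97 f5; tag = H(41 e1 5c 5c 5c 97 f5) = eed4
m3: inner = H(2b 8b 36 36 36 15) = 97 d6; tag = H(41 e1 5c 5c 5c 97 d6) = cfd4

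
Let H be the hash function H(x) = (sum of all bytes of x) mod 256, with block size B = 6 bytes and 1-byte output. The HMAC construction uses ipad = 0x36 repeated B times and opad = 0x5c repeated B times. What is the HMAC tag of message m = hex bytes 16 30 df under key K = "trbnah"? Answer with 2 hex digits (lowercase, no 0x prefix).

Key "trbnah" = 74 72 62 6e 61 68 is exactly B = 6 bytes: K' = 74 72 62 6e 61 68.
K' ⊕ ipad = 42 44 54 58 57 5e.  K' ⊕ opad = 28 2e 3e 32 3d 34.
Inner input = (K'⊕ipad) ∥ m = 42 44 54 58 57 5e ∥ 16 30 df.
Inner hash: sum = 66+68+84+88+87+94+22+48+223 = 780; mod 256 = 12 → 0c.
Outer input = (K'⊕opad) ∥ inner = 28 2e 3e 32 3d 34 ∥ 0c.
Outer hash (tag): sum = 40+46+62+50+61+52+12 = 323; mod 256 = 67 → 43.

43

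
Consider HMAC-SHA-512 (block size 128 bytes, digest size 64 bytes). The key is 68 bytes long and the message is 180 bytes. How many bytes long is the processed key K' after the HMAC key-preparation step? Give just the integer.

128

Key is 68 ≤ 128 bytes, zero-padded: |K'| = 128.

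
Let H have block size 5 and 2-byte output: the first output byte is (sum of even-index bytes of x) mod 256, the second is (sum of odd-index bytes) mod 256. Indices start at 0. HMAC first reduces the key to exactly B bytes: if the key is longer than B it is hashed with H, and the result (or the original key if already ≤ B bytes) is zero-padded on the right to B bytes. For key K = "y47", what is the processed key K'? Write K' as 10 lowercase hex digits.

7934370000

Key "y47" = 79 34 37 is 3 bytes ≤ B = 5; zero-pad to 5 bytes: K' = 79 34 37 00 00.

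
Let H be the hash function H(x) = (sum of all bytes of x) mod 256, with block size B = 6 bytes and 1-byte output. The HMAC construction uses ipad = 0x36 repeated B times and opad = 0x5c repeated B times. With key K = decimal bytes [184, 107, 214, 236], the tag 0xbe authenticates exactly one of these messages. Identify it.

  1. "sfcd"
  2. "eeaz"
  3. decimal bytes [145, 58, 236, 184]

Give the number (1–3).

1

Key decimal bytes [184, 107, 214, 236] = b8 6b d6 ec is 4 bytes ≤ B = 6; zero-pad to 6 bytes: K' = b8 6b d6 ec 00 00.
K' ⊕ ipad = 8e 5d e0 da 36 36; K' ⊕ opad = e4 37 8a b0 5c 5c.
m1: inner = H(8e 5d e0 da 36 36 73 66 63 64) = b1; tag = H(e4 37 8a b0 5c 5c b1) = be ← matches
m2: inner = H(8e 5d e0 da 36 36 65 65 61 7a) = b6; tag = H(e4 37 8a b0 5c 5c b6) = c3
m3: inner = H(8e 5d e0 da 36 36 91 3a ec b8) = 80; tag = H(e4 37 8a b0 5c 5c 80) = 8d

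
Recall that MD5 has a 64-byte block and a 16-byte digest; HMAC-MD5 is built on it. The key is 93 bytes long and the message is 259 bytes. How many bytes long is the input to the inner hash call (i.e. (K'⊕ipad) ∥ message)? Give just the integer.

Key is 93 > 64 bytes, so it is hashed to 16 bytes then zero-padded to 64: |K'| = 64.
Inner input = (K'⊕ipad) ∥ m → 64 + 259 = 323 bytes.

323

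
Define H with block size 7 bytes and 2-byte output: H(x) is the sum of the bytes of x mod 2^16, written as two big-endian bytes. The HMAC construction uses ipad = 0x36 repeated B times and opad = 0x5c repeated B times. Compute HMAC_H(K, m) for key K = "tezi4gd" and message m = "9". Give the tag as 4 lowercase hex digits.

Key "tezi4gd" = 74 65 7a 69 34 67 64 is exactly B = 7 bytes: K' = 74 65 7a 69 34 67 64.
K' ⊕ ipad = 42 53 4c 5f 02 51 52.  K' ⊕ opad = 28 39 26 35 68 3b 38.
Inner input = (K'⊕ipad) ∥ m = 42 53 4c 5f 02 51 52 ∥ 39.
Inner hash: sum = 66+83+76+95+2+81+82+57 = 542 → 02 1e.
Outer input = (K'⊕opad) ∥ inner = 28 39 26 35 68 3b 38 ∥ 02 1e.
Outer hash (tag): sum = 40+57+38+53+104+59+56+2+30 = 439 → 01 b7.

01b7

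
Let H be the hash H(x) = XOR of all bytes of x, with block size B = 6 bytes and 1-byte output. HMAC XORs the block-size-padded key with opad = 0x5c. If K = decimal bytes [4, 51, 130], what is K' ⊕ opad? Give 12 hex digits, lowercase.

Key decimal bytes [4, 51, 130] = 04 33 82 is 3 bytes ≤ B = 6; zero-pad to 6 bytes: K' = 04 33 82 00 00 00.
XOR each byte with 0x5c: 04⊕5c=58, 33⊕5c=6f, 82⊕5c=de, 00⊕5c=5c, 00⊕5c=5c, 00⊕5c=5c.

586fde5c5c5c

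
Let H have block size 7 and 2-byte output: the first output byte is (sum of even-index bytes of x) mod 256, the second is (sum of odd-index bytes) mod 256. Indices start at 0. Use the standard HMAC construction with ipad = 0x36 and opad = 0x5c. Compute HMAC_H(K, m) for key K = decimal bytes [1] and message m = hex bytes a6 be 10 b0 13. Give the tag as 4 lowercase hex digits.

dc5b

Key decimal bytes [1] = 01 is 1 byte ≤ B = 7; zero-pad to 7 bytes: K' = 01 00 00 00 00 00 00.
K' ⊕ ipad = 37 36 36 36 36 36 36.  K' ⊕ opad = 5d 5c 5c 5c 5c 5c 5c.
Inner input = (K'⊕ipad) ∥ m = 37 36 36 36 36 36 36 ∥ a6 be 10 b0 13.
Inner hash: even-index sum = 583 mod 256 = 71; odd-index sum = 363 mod 256 = 107 → 47 6b.
Outer input = (K'⊕opad) ∥ inner = 5d 5c 5c 5c 5c 5c 5c ∥ 47 6b.
Outer hash (tag): even-index sum = 476 mod 256 = 220; odd-index sum = 347 mod 256 = 91 → dc 5b.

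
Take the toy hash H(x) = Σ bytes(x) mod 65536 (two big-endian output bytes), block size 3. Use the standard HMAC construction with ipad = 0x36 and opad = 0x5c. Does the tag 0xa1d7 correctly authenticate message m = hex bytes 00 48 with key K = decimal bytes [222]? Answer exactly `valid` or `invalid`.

Key decimal bytes [222] = de is 1 byte ≤ B = 3; zero-pad to 3 bytes: K' = de 00 00.
K' ⊕ ipad = e8 36 36; K' ⊕ opad = 82 5c 5c.
Inner hash: sum = 232+54+54+0+72 = 412 → 01 9c.
Outer hash (recomputed tag): sum = 130+92+92+1+156 = 471 → 01 d7.
Recomputed tag = 01d7; claimed = a1d7 → mismatch.

invalid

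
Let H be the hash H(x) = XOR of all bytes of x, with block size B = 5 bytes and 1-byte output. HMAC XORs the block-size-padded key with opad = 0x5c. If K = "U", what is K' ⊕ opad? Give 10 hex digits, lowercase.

095c5c5c5c

Key "U" = 55 is 1 byte ≤ B = 5; zero-pad to 5 bytes: K' = 55 00 00 00 00.
XOR each byte with 0x5c: 55⊕5c=09, 00⊕5c=5c, 00⊕5c=5c, 00⊕5c=5c, 00⊕5c=5c.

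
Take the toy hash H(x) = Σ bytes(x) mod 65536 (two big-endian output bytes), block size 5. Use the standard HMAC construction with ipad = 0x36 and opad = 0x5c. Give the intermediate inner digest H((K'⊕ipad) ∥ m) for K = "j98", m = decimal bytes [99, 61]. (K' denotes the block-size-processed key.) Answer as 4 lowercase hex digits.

0185

Key "j98" = 6a 39 38 is 3 bytes ≤ B = 5; zero-pad to 5 bytes: K' = 6a 39 38 00 00.
K' ⊕ ipad = 5c 0f 0e 36 36.
Inner input = 5c 0f 0e 36 36 ∥ 63 3d.
Inner hash: sum = 92+15+14+54+54+99+61 = 389 → 01 85.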